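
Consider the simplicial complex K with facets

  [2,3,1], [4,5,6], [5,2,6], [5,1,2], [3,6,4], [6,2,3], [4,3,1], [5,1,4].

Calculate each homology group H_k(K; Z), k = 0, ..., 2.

H_0 ≅ Z,  H_1 = 0,  H_2 ≅ Z.

Order the vertices as 1 < 2 < 3 < 4 < 5 < 6. Listing each simplex with vertices in this order, K has dimension 2 with simplices:

  0-simplices (6): [1], [2], [3], [4], [5], [6]
  1-simplices (12): [1,2], [1,3], [1,4], [1,5], [2,3], [2,5], [2,6], [3,4], [3,6], [4,5], [4,6], [5,6]
  2-simplices (8): [1,2,3], [1,2,5], [1,3,4], [1,4,5], [2,3,6], [2,5,6], [3,4,6], [4,5,6]

giving chain groups C_0 ≅ Z^6, C_1 ≅ Z^12, C_2 ≅ Z^8.

∂_1: C_1 → C_0 sends each edge [p,q] (with p < q) to q − p. For instance
  ∂[3,6] = [6] − [3].
This gives a 6×12 integer matrix of rank 5; reducing to Smith normal form yields diagonal entries (1,1,1,1,1).

Boundary ∂_2: C_2 → C_1 sends each 2-simplex [p,q,r] to [q,r] − [p,r] + [p,q]. For instance
  ∂[2,5,6] = [5,6] − [2,6] + [2,5],
  ∂[3,4,6] = [4,6] − [3,6] + [3,4].
The 12×8 boundary matrix has rank 7 and Smith normal form diag(1,1,1,1,1,1,1).

Computing H_k = (kernel of ∂_k) / (image of ∂_{k+1}):

  H_0: rank C_0 − rank ∂_1 = 6 − 5 = 1, and the invariant factors of ∂_1 are all 1, so H_0 ≅ Z.
  H_1: rank ker ∂_1 − rank ∂_2 = (12 − 5) − 7 = 0, and the invariant factors of ∂_2 are all 1, so H_1 ≅ 0.
  H_2: rank ker ∂_2 − rank ∂_3 = (8 − 7) − 0 = 1, and there is no ∂_3, so H_2 ≅ Z.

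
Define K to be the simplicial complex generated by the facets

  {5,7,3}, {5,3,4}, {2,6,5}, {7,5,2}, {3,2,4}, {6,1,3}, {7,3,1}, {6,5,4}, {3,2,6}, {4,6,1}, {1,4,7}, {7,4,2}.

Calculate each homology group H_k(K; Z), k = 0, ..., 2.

H_0 = Z,  H_1 = Z/2,  H_2 = 0.

Take the total order 1 < 2 < 3 < 4 < 5 < 6 < 7 on the vertex set. Then K (dimension 2) consists of the simplices:

  0-simplices (7): [1], [2], [3], [4], [5], [6], [7]
  1-simplices (18): [1,3], [1,4], [1,6], [1,7], [2,3], [2,4], [2,5], [2,6], [2,7], [3,4], [3,5], [3,6], [3,7], [4,5], [4,6], [4,7], [5,6], [5,7]
  2-simplices (12): [1,3,6], [1,3,7], [1,4,6], [1,4,7], [2,3,4], [2,3,6], [2,4,7], [2,5,6], [2,5,7], [3,4,5], [3,5,7], [4,5,6]

giving chain groups C_0 ≅ Z^7, C_1 ≅ Z^18, C_2 ≅ Z^12.

The boundary map ∂_1: C_1 → C_0 maps an edge to its endpoints' difference, ∂[p,q] = q − p. For instance
  ∂[2,5] = [5] − [2].
This gives a 7×18 integer matrix of rank 6; reducing to Smith normal form yields diagonal entries (1,1,1,1,1,1).

Boundary ∂_2: C_2 → C_1 maps a triangle to the signed sum of its edges. For instance
  ∂[2,5,6] = [5,6] − [2,6] + [2,5],
  ∂[4,5,6] = [5,6] − [4,6] + [4,5].
The 18×12 boundary matrix has rank 12 and Smith normal form diag(1,1,1,1,1,1,1,1,1,1,1,2).

Now H_k = ker ∂_k / im ∂_{k+1}, so:

  H_0: rank C_0 − rank ∂_1 = 7 − 6 = 1, and the invariant factors of ∂_1 are all 1, so H_0 = Z.
  H_1: rank ker ∂_1 − rank ∂_2 = (18 − 6) − 12 = 0, and ∂_2 has invariant factor 2 > 1, so H_1 = Z/2.
  H_2: rank ker ∂_2 − rank ∂_3 = (12 − 12) − 0 = 0, and there is no ∂_3, so H_2 = 0.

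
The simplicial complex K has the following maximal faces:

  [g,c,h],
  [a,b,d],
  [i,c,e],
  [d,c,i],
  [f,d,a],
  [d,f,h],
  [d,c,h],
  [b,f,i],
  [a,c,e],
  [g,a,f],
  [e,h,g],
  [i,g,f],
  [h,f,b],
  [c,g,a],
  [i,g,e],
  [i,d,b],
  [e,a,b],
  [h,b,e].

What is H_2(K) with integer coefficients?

Take the total order a < b < c < d < e < f < g < h < i on the vertex set. Then K (dimension 2) consists of the simplices:

  0-simplices (9): a, b, c, d, e, f, g, h, i
  1-simplices (27): ab, ac, ad, ae, af, ag, bd, be, bf, bh, bi, cd, ce, cg, ch, ci, df, dh, di, eg, eh, ei, fg, fh, fi, gh, gi
  2-simplices (18): abd, abe, ace, acg, adf, afg, bdi, beh, bfh, bfi, cdh, cdi, cei, cgh, dfh, egh, egi, fgi

giving chain groups C_0 ≅ Z^9, C_1 ≅ Z^27, C_2 ≅ Z^18.

∂_1: C_1 → C_0 maps an edge to its endpoints' difference, ∂[p,q] = q − p. For instance
  ∂bi = i − b.
As a 9×27 matrix over Z this has rank 8, with invariant factors (1,1,1,1,1,1,1,1).

The boundary map ∂_2: C_2 → C_1 sends each 2-simplex [p,q,r] to [q,r] − [p,r] + [p,q]. For instance
  ∂adf = df − af + ad,
  ∂cgh = gh − ch + cg.
This gives a 27×18 integer matrix of rank 18; reducing to Smith normal form yields diagonal entries (1,1,1,1,1,1,1,1,1,1,1,1,1,1,1,1,1,2).

From H_k ≅ ker(∂_k) / im(∂_{k+1}) we obtain:

  H_2: rank ker ∂_2 − rank ∂_3 = (18 − 18) − 0 = 0, and there is no ∂_3, so H_2 ≅ 0.

(K is a triangulation of the Klein bottle.)

H_2 = 0.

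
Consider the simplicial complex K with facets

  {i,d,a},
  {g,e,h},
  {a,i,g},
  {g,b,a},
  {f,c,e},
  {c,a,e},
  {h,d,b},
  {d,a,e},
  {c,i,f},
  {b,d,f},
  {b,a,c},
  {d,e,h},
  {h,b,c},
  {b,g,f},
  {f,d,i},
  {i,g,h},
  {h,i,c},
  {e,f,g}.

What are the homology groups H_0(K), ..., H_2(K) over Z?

H_0 ≅ Z,  H_1 ≅ Z^2,  H_2 ≅ Z.

Fix the vertex order a < b < c < d < e < f < g < h < i and write every simplex with vertices in increasing order. Then dim K = 2 and the simplices of K are:

  0-simplices (9): a, b, c, d, e, f, g, h, i
  1-simplices (27): ab, ac, ad, ae, ag, ai, bc, bd, bf, bg, bh, ce, cf, ch, ci, de, df, dh, di, ef, eg, eh, fg, fi, gh, gi, hi
  2-simplices (18): abc, abg, ace, ade, adi, agi, bch, bdf, bdh, bfg, cef, cfi, chi, deh, dfi, efg, egh, ghi

so the chain groups are C_0 ≅ Z^9, C_1 ≅ Z^27, C_2 ≅ Z^18.

The boundary map ∂_1: C_1 → C_0 sends each edge [p,q] (with p < q) to q − p.
The 9×27 boundary matrix has rank 8 and Smith normal form diag(1,1,1,1,1,1,1,1).

The boundary map ∂_2: C_2 → C_1 sends each 2-simplex [p,q,r] to [q,r] − [p,r] + [p,q]. For instance
  ∂adi = di − ai + ad,
  ∂abc = bc − ac + ab.
The 27×18 boundary matrix has rank 17 and Smith normal form diag(1,1,1,1,1,1,1,1,1,1,1,1,1,1,1,1,1).

From H_k ≅ ker(∂_k) / im(∂_{k+1}) we obtain:

  H_0: rank C_0 − rank ∂_1 = 9 − 8 = 1, and the invariant factors of ∂_1 are all 1, so H_0 = Z.
  H_1: rank ker ∂_1 − rank ∂_2 = (27 − 8) − 17 = 2, and the invariant factors of ∂_2 are all 1, so H_1 = Z^2.
  H_2: rank ker ∂_2 − rank ∂_3 = (18 − 17) − 0 = 1, and there is no ∂_3, so H_2 = Z.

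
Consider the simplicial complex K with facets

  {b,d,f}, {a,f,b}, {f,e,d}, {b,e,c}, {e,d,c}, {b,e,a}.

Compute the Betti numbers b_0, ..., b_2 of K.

b_0 = 1, b_1 = 1, b_2 = 0.

Take the total order a < b < c < d < e < f on the vertex set. Then K (dimension 2) consists of the simplices:

  0-simplices (6): a, b, c, d, e, f
  1-simplices (12): ab, ae, af, bc, bd, be, bf, cd, ce, de, df, ef
  2-simplices (6): abe, abf, bce, bdf, cde, def

Hence C_0 ≅ Z^6, C_1 ≅ Z^12, C_2 ≅ Z^6.

Boundary ∂_1: C_1 → C_0 sends each edge [p,q] (with p < q) to q − p. For instance
  ∂af = f − a.
The 6×12 boundary matrix has rank 5 and Smith normal form diag(1,1,1,1,1).

The boundary map ∂_2: C_2 → C_1 maps a triangle to the signed sum of its edges. For instance
  ∂abe = be − ae + ab,
  ∂def = ef − df + de.
This gives a 12×6 integer matrix of rank 6; reducing to Smith normal form yields diagonal entries (1,1,1,1,1,1).

Computing H_k = (kernel of ∂_k) / (image of ∂_{k+1}):

  H_0: rank C_0 − rank ∂_1 = 6 − 5 = 1, and the invariant factors of ∂_1 are all 1, so H_0 ≅ Z.
  H_1: rank ker ∂_1 − rank ∂_2 = (12 − 5) − 6 = 1, and the invariant factors of ∂_2 are all 1, so H_1 ≅ Z.
  H_2: rank ker ∂_2 − rank ∂_3 = (6 − 6) − 0 = 0, and there is no ∂_3, so H_2 ≅ 0.

As a check, the Euler characteristic is 6 − 12 + 6 = 0, which agrees with 1 − 1 + 0 = 0.
(K is a triangulation of the cylinder S^1 x I.)

Hence the Betti numbers are b_0 = 1, b_1 = 1, b_2 = 0.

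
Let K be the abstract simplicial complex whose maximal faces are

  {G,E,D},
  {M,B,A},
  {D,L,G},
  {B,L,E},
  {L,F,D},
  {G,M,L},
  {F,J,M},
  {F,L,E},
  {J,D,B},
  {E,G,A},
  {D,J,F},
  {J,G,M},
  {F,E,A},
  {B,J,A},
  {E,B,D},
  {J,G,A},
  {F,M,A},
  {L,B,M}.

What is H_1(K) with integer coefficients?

H_1 ≅ Z ⊕ Z/2.

Order the vertices as A < B < D < E < F < G < J < L < M. Listing each simplex with vertices in this order, K has dimension 2 with simplices:

  0-simplices (9): A, B, D, E, F, G, J, L, M
  1-simplices (27): AB, AE, AF, AG, AJ, AM, BD, BE, BJ, BL, BM, DE, DF, DG, DJ, DL, EF, EG, EL, FJ, FL, FM, GJ, GL, GM, JM, LM
  2-simplices (18): ABJ, ABM, AEF, AEG, AFM, AGJ, BDE, BDJ, BEL, BLM, DEG, DFJ, DFL, DGL, EFL, FJM, GJM, GLM

so the chain groups are C_0 ≅ Z^9, C_1 ≅ Z^27, C_2 ≅ Z^18.

The boundary map ∂_1: C_1 → C_0 is given by ∂[p,q] = [q] − [p]. For instance
  ∂BM = M − B.
The resulting 9×27 matrix has rank 8, and its Smith normal form has invariant factors (1,1,1,1,1,1,1,1).

The boundary map ∂_2: C_2 → C_1 maps a triangle to the signed sum of its edges. For instance
  ∂BLM = LM − BM + BL,
  ∂AEF = EF − AF + AE.
The 27×18 boundary matrix has rank 18 and Smith normal form diag(1,1,1,1,1,1,1,1,1,1,1,1,1,1,1,1,1,2).

Computing H_k = (kernel of ∂_k) / (image of ∂_{k+1}):

  H_1: rank ker ∂_1 − rank ∂_2 = (27 − 8) − 18 = 1, and ∂_2 has invariant factor 2 > 1, so H_1 ≅ Z ⊕ Z/2.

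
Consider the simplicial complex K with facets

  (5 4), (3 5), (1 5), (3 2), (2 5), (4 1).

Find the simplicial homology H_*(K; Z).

K has 5 vertices, 6 edges.
rank ∂_0 = 0, rank ∂_1 = 4 ⇒ b_0 = 5 − 0 − 4 = 1; all invariant factors of ∂_1 are 1 so no torsion. So H_0 ≅ Z.
rank ∂_1 = 4, rank ∂_2 = 0 ⇒ b_1 = 6 − 4 − 0 = 2. So H_1 ≅ Z^2.

H_0 ≅ Z,  H_1 ≅ Z^2.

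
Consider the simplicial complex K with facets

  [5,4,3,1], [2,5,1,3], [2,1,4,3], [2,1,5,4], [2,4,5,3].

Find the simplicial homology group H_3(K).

H_3 = Z.

We work with the vertex ordering 1 < 2 < 3 < 4 < 5. The simplices of K, each written with vertices in increasing order, are:

  0-simplices (5): [1], [2], [3], [4], [5]
  1-simplices (10): [1,2], [1,3], [1,4], [1,5], [2,3], [2,4], [2,5], [3,4], [3,5], [4,5]
  2-simplices (10): [1,2,3], [1,2,4], [1,2,5], [1,3,4], [1,3,5], [1,4,5], [2,3,4], [2,3,5], [2,4,5], [3,4,5]
  3-simplices (5): [1,2,3,4], [1,2,3,5], [1,2,4,5], [1,3,4,5], [2,3,4,5]

so the chain groups are C_0 ≅ Z^5, C_1 ≅ Z^10, C_2 ≅ Z^10, C_3 ≅ Z^5.

The boundary map ∂_1: C_1 → C_0 sends each edge [p,q] (with p < q) to q − p.
The resulting 5×10 matrix has rank 4, and its Smith normal form has invariant factors (1,1,1,1).

∂_2: C_2 → C_1 sends each 2-simplex [p,q,r] to [q,r] − [p,r] + [p,q]. For instance
  ∂[1,3,5] = [3,5] − [1,5] + [1,3],
  ∂[2,3,5] = [3,5] − [2,5] + [2,3].
The resulting 10×10 matrix has rank 6, and its Smith normal form has invariant factors (1,1,1,1,1,1).

Boundary ∂_3: C_3 → C_2 sends each 3-simplex σ to the alternating sum Σ_i (−1)^i (σ with its i-th vertex removed). For instance
  ∂[1,2,3,5] = [2,3,5] − [1,3,5] + [1,2,5] − [1,2,3],
  ∂[2,3,4,5] = [3,4,5] − [2,4,5] + [2,3,5] − [2,3,4].
As a 10×5 matrix over Z this has rank 4, with invariant factors (1,1,1,1).

Computing H_k = (kernel of ∂_k) / (image of ∂_{k+1}):

  H_3: rank ker ∂_3 − rank ∂_4 = (5 − 4) − 0 = 1, and there is no ∂_4, so H_3 = Z.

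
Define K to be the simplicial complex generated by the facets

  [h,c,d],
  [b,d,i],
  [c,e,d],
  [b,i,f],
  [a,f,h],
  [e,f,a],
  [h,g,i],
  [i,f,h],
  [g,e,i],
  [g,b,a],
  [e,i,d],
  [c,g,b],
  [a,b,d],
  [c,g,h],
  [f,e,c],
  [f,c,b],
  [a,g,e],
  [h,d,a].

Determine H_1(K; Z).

H_1 = Z^2.

Take the total order a < b < c < d < e < f < g < h < i on the vertex set. Then K (dimension 2) consists of the simplices:

  0-simplices (9): a, b, c, d, e, f, g, h, i
  1-simplices (27): ab, ad, ae, af, ag, ah, bc, bd, bf, bg, bi, cd, ce, cf, cg, ch, de, dh, di, ef, eg, ei, fh, fi, gh, gi, hi
  2-simplices (18): abd, abg, adh, aef, aeg, afh, bcf, bcg, bdi, bfi, cde, cdh, cef, cgh, dei, egi, fhi, ghi

giving chain groups C_0 ≅ Z^9, C_1 ≅ Z^27, C_2 ≅ Z^18.

Boundary ∂_1: C_1 → C_0 sends each edge [p,q] (with p < q) to q − p.
The resulting 9×27 matrix has rank 8, and its Smith normal form has invariant factors (1,1,1,1,1,1,1,1).

The boundary map ∂_2: C_2 → C_1 acts by ∂[p,q,r] = [q,r] − [p,r] + [p,q]. For instance
  ∂bcf = cf − bf + bc,
  ∂egi = gi − ei + eg.
The resulting 27×18 matrix has rank 17, and its Smith normal form has invariant factors (1,1,1,1,1,1,1,1,1,1,1,1,1,1,1,1,1).

Reading off H_k = ker ∂_k / im ∂_{k+1}:

  H_1: rank ker ∂_1 − rank ∂_2 = (27 − 8) − 17 = 2, and the invariant factors of ∂_2 are all 1, so H_1 ≅ Z^2.

(K is a triangulation of the torus T^2.)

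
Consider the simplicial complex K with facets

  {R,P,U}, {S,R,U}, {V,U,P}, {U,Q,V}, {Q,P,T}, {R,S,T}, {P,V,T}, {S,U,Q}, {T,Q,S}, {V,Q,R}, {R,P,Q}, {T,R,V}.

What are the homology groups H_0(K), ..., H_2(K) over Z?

We work with the vertex ordering P < Q < R < S < T < U < V. The simplices of K, each written with vertices in increasing order, are:

  0-simplices (7): P, Q, R, S, T, U, V
  1-simplices (18): PQ, PR, PT, PU, PV, QR, QS, QT, QU, QV, RS, RT, RU, RV, ST, SU, TV, UV
  2-simplices (12): PQR, PQT, PRU, PTV, PUV, QRV, QST, QSU, QUV, RST, RSU, RTV

giving chain groups C_0 ≅ Z^7, C_1 ≅ Z^18, C_2 ≅ Z^12.

The boundary map ∂_1: C_1 → C_0 sends each edge [p,q] (with p < q) to q − p.
This gives a 7×18 integer matrix of rank 6; reducing to Smith normal form yields diagonal entries (1,1,1,1,1,1).

The boundary map ∂_2: C_2 → C_1 maps a triangle to the signed sum of its edges. For instance
  ∂QRV = RV − QV + QR,
  ∂QUV = UV − QV + QU.
This gives a 18×12 integer matrix of rank 12; reducing to Smith normal form yields diagonal entries (1,1,1,1,1,1,1,1,1,1,1,2).

Now H_k = ker ∂_k / im ∂_{k+1}, so:

  H_0: rank C_0 − rank ∂_1 = 7 − 6 = 1, and the invariant factors of ∂_1 are all 1, so H_0 ≅ Z.
  H_1: rank ker ∂_1 − rank ∂_2 = (18 − 6) − 12 = 0, and ∂_2 has invariant factor 2 > 1, so H_1 ≅ Z/2.
  H_2: rank ker ∂_2 − rank ∂_3 = (12 − 12) − 0 = 0, and there is no ∂_3, so H_2 ≅ 0.

H_0 ≅ Z,  H_1 ≅ Z/2,  H_2 = 0.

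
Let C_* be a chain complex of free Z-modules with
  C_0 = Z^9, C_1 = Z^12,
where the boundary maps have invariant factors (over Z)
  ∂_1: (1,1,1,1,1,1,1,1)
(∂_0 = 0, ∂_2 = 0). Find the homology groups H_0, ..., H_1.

H_0 = Z,  H_1 = Z^4.

H_0: b_0 = 9 − 0 − 8 = 1; torsion from ∂_1 factors > 1: none. So H_0 = Z.
H_1: b_1 = 12 − 8 − 0 = 4; torsion from ∂_2 factors > 1: none. So H_1 = Z^4.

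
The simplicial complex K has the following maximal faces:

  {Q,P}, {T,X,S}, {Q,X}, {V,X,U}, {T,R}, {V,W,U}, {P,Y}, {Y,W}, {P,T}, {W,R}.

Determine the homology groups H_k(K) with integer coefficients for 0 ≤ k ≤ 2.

H_0 = Z,  H_1 = Z^3,  H_2 = 0.

Take the total order P < Q < R < S < T < U < V < W < X < Y on the vertex set. Then K (dimension 2) consists of the simplices:

  0-simplices (10): P, Q, R, S, T, U, V, W, X, Y
  1-simplices (15): PQ, PT, PY, QX, RT, RW, ST, SX, TX, UV, UW, UX, VW, VX, WY
  2-simplices (3): STX, UVW, UVX

so the chain groups are C_0 ≅ Z^10, C_1 ≅ Z^15, C_2 ≅ Z^3.

Boundary ∂_1: C_1 → C_0 maps an edge to its endpoints' difference, ∂[p,q] = q − p.
The 10×15 boundary matrix has rank 9 and Smith normal form diag(1,1,1,1,1,1,1,1,1).

∂_2: C_2 → C_1 maps a triangle to the signed sum of its edges. For instance
  ∂STX = TX − SX + ST,
  ∂UVW = VW − UW + UV.
As a 15×3 matrix over Z this has rank 3, with invariant factors (1,1,1).

From H_k ≅ ker(∂_k) / im(∂_{k+1}) we obtain:

  H_0: rank C_0 − rank ∂_1 = 10 − 9 = 1, and the invariant factors of ∂_1 are all 1, so H_0 ≅ Z.
  H_1: rank ker ∂_1 − rank ∂_2 = (15 − 9) − 3 = 3, and the invariant factors of ∂_2 are all 1, so H_1 ≅ Z^3.
  H_2: rank ker ∂_2 − rank ∂_3 = (3 − 3) − 0 = 0, and there is no ∂_3, so H_2 ≅ 0.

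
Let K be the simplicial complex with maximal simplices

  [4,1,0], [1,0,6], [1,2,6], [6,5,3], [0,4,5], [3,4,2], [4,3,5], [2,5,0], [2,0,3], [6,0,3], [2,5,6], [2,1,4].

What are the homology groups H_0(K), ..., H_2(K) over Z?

H_0 ≅ Z,  H_1 ≅ Z_2,  H_2 = 0.

Order the vertices as 0 < 1 < 2 < 3 < 4 < 5 < 6. Listing each simplex with vertices in this order, K has dimension 2 with simplices:

  0-simplices (7): [0], [1], [2], [3], [4], [5], [6]
  1-simplices (18): [0,1], [0,2], [0,3], [0,4], [0,5], [0,6], [1,2], [1,4], [1,6], [2,3], [2,4], [2,5], [2,6], [3,4], [3,5], [3,6], [4,5], [5,6]
  2-simplices (12): [0,1,4], [0,1,6], [0,2,3], [0,2,5], [0,3,6], [0,4,5], [1,2,4], [1,2,6], [2,3,4], [2,5,6], [3,4,5], [3,5,6]

so the chain groups are C_0 ≅ Z^7, C_1 ≅ Z^18, C_2 ≅ Z^12.

∂_1: C_1 → C_0 is given by ∂[p,q] = [q] − [p].
The resulting 7×18 matrix has rank 6, and its Smith normal form has invariant factors (1,1,1,1,1,1).

Boundary ∂_2: C_2 → C_1 acts by ∂[p,q,r] = [q,r] − [p,r] + [p,q]. For instance
  ∂[0,1,6] = [1,6] − [0,6] + [0,1],
  ∂[0,2,3] = [2,3] − [0,3] + [0,2].
This gives a 18×12 integer matrix of rank 12; reducing to Smith normal form yields diagonal entries (1,1,1,1,1,1,1,1,1,1,1,2).

Computing H_k = (kernel of ∂_k) / (image of ∂_{k+1}):

  H_0: rank C_0 − rank ∂_1 = 7 − 6 = 1, and the invariant factors of ∂_1 are all 1, so H_0 = Z.
  H_1: rank ker ∂_1 − rank ∂_2 = (18 − 6) − 12 = 0, and ∂_2 has invariant factor 2 > 1, so H_1 = Z_2.
  H_2: rank ker ∂_2 − rank ∂_3 = (12 − 12) − 0 = 0, and there is no ∂_3, so H_2 = 0.

As a check, the Euler characteristic is 7 − 18 + 12 = 1, which agrees with 1 − 0 + 0 = 1.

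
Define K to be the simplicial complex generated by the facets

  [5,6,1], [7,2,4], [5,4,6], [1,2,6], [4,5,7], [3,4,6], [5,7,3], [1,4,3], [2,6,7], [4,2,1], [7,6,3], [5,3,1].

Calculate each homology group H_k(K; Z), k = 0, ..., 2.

Take the total order 1 < 2 < 3 < 4 < 5 < 6 < 7 on the vertex set. Then K (dimension 2) consists of the simplices:

  0-simplices (7): [1], [2], [3], [4], [5], [6], [7]
  1-simplices (18): [1,2], [1,3], [1,4], [1,5], [1,6], [2,4], [2,6], [2,7], [3,4], [3,5], [3,6], [3,7], [4,5], [4,6], [4,7], [5,6], [5,7], [6,7]
  2-simplices (12): [1,2,4], [1,2,6], [1,3,4], [1,3,5], [1,5,6], [2,4,7], [2,6,7], [3,4,6], [3,5,7], [3,6,7], [4,5,6], [4,5,7]

Hence C_0 ≅ Z^7, C_1 ≅ Z^18, C_2 ≅ Z^12.

∂_1: C_1 → C_0 is given by ∂[p,q] = [q] − [p].
The resulting 7×18 matrix has rank 6, and its Smith normal form has invariant factors (1,1,1,1,1,1).

∂_2: C_2 → C_1 maps a triangle to the signed sum of its edges. For instance
  ∂[2,6,7] = [6,7] − [2,7] + [2,6],
  ∂[1,2,4] = [2,4] − [1,4] + [1,2].
The resulting 18×12 matrix has rank 12, and its Smith normal form has invariant factors (1,1,1,1,1,1,1,1,1,1,1,2).

Now H_k = ker ∂_k / im ∂_{k+1}, so:

  H_0: rank C_0 − rank ∂_1 = 7 − 6 = 1, and the invariant factors of ∂_1 are all 1, so H_0 = Z.
  H_1: rank ker ∂_1 − rank ∂_2 = (18 − 6) − 12 = 0, and ∂_2 has invariant factor 2 > 1, so H_1 = Z/2.
  H_2: rank ker ∂_2 − rank ∂_3 = (12 − 12) − 0 = 0, and there is no ∂_3, so H_2 = 0.

As a check, the Euler characteristic is 7 − 18 + 12 = 1, which agrees with 1 − 0 + 0 = 1.
(K is a triangulation of the real projective plane RP^2.)

H_0 ≅ Z,  H_1 ≅ Z/2,  H_2 = 0.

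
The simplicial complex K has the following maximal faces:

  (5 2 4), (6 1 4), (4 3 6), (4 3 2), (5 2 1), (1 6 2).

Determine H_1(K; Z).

H_1 ≅ Z.

Order the vertices as 1 < 2 < 3 < 4 < 5 < 6. Listing each simplex with vertices in this order, K has dimension 2 with simplices:

  0-simplices (6): [1], [2], [3], [4], [5], [6]
  1-simplices (12): [1,2], [1,4], [1,5], [1,6], [2,3], [2,4], [2,5], [2,6], [3,4], [3,6], [4,5], [4,6]
  2-simplices (6): [1,2,5], [1,2,6], [1,4,6], [2,3,4], [2,4,5], [3,4,6]

Hence C_0 ≅ Z^6, C_1 ≅ Z^12, C_2 ≅ Z^6.

∂_1: C_1 → C_0 is given by ∂[p,q] = [q] − [p].
This gives a 6×12 integer matrix of rank 5; reducing to Smith normal form yields diagonal entries (1,1,1,1,1).

∂_2: C_2 → C_1 maps a triangle to the signed sum of its edges. For instance
  ∂[1,4,6] = [4,6] − [1,6] + [1,4],
  ∂[2,3,4] = [3,4] − [2,4] + [2,3].
The resulting 12×6 matrix has rank 6, and its Smith normal form has invariant factors (1,1,1,1,1,1).

Now H_k = ker ∂_k / im ∂_{k+1}, so:

  H_1: rank ker ∂_1 − rank ∂_2 = (12 − 5) − 6 = 1, and the invariant factors of ∂_2 are all 1, so H_1 = Z.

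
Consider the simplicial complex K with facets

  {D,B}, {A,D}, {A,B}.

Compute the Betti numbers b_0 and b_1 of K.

b_0 = 1, b_1 = 1.

Take the total order A < B < D on the vertex set. Then K (dimension 1) consists of the simplices:

  0-simplices (3): A, B, D
  1-simplices (3): AB, AD, BD

giving chain groups C_0 ≅ Z^3, C_1 ≅ Z^3.

Boundary ∂_1: C_1 → C_0 sends each edge [p,q] (with p < q) to q − p. For instance
  ∂AD = D − A.
The 3×3 boundary matrix has rank 2 and Smith normal form diag(1,1).

Computing H_k = (kernel of ∂_k) / (image of ∂_{k+1}):

  H_0: rank C_0 − rank ∂_1 = 3 − 2 = 1, and the invariant factors of ∂_1 are all 1, so H_0 ≅ Z.
  H_1: rank ker ∂_1 − rank ∂_2 = (3 − 2) − 0 = 1, and there is no ∂_2, so H_1 ≅ Z.

Hence the Betti numbers are b_0 = 1, b_1 = 1.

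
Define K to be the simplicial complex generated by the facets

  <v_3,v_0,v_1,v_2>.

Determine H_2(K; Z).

Order the vertices as v_0 < v_1 < v_2 < v_3. Listing each simplex with vertices in this order, K has dimension 3 with simplices:

  0-simplices (4): [v_0], [v_1], [v_2], [v_3]
  1-simplices (6): [v_0,v_1], [v_0,v_2], [v_0,v_3], [v_1,v_2], [v_1,v_3], [v_2,v_3]
  2-simplices (4): [v_0,v_1,v_2], [v_0,v_1,v_3], [v_0,v_2,v_3], [v_1,v_2,v_3]
  3-simplices (1): [v_0,v_1,v_2,v_3]

so the chain groups are C_0 ≅ Z^4, C_1 ≅ Z^6, C_2 ≅ Z^4, C_3 ≅ Z^1.

The boundary map ∂_1: C_1 → C_0 sends each edge [p,q] (with p < q) to q − p. For instance
  ∂[v_1,v_3] = [v_3] − [v_1].
The resulting 4×6 matrix has rank 3, and its Smith normal form has invariant factors (1,1,1).

The boundary map ∂_2: C_2 → C_1 acts by ∂[p,q,r] = [q,r] − [p,r] + [p,q]. For instance
  ∂[v_0,v_2,v_3] = [v_2,v_3] − [v_0,v_3] + [v_0,v_2],
  ∂[v_1,v_2,v_3] = [v_2,v_3] − [v_1,v_3] + [v_1,v_2].
This gives a 6×4 integer matrix of rank 3; reducing to Smith normal form yields diagonal entries (1,1,1).

∂_3: C_3 → C_2 sends each 3-simplex σ to the alternating sum Σ_i (−1)^i (σ with its i-th vertex removed). For instance
  ∂[v_0,v_1,v_2,v_3] = [v_1,v_2,v_3] − [v_0,v_2,v_3] + [v_0,v_1,v_3] − [v_0,v_1,v_2].
The 4×1 boundary matrix has rank 1 and Smith normal form diag(1).

Now H_k = ker ∂_k / im ∂_{k+1}, so:

  H_2: rank ker ∂_2 − rank ∂_3 = (4 − 3) − 1 = 0, and the invariant factors of ∂_3 are all 1, so H_2 ≅ 0.

(K is a triangulation of the 3-simplex.)

H_2 ≅ 0.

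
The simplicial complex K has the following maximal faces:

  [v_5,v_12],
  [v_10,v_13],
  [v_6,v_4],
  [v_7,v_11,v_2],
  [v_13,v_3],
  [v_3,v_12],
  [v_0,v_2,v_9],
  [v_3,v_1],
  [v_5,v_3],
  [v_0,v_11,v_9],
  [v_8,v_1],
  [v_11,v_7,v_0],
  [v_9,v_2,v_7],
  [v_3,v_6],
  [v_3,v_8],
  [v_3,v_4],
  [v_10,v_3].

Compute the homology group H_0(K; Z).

Fix the vertex order v_0 < v_1 < v_2 < v_3 < v_4 < v_5 < v_6 < v_7 < v_8 < v_9 < v_10 < v_11 < v_12 < v_13 and write every simplex with vertices in increasing order. Then dim K = 2 and the simplices of K are:

  0-simplices (14): [v_0], [v_1], [v_2], [v_3], [v_4], [v_5], [v_6], [v_7], [v_8], [v_9], [v_10], [v_11], [v_12], [v_13]
  1-simplices (22): (22 of them)
  2-simplices (5): [v_0,v_2,v_9], [v_0,v_7,v_11], [v_0,v_9,v_11], [v_2,v_7,v_9], [v_2,v_7,v_11]

so the chain groups are C_0 ≅ Z^14, C_1 ≅ Z^22, C_2 ≅ Z^5.

The boundary map ∂_1: C_1 → C_0 maps an edge to its endpoints' difference, ∂[p,q] = q − p.
This gives a 14×22 integer matrix of rank 12; reducing to Smith normal form yields diagonal entries (1,1,1,1,1,1,1,1,1,1,1,1).

∂_2: C_2 → C_1 acts by ∂[p,q,r] = [q,r] − [p,r] + [p,q]. For instance
  ∂[v_0,v_9,v_11] = [v_9,v_11] − [v_0,v_11] + [v_0,v_9],
  ∂[v_2,v_7,v_11] = [v_7,v_11] − [v_2,v_11] + [v_2,v_7].
This gives a 22×5 integer matrix of rank 5; reducing to Smith normal form yields diagonal entries (1,1,1,1,1).

Computing H_k = (kernel of ∂_k) / (image of ∂_{k+1}):

  H_0: rank C_0 − rank ∂_1 = 14 − 12 = 2, and the invariant factors of ∂_1 are all 1, so H_0 ≅ Z^2.

H_0 ≅ Z^2.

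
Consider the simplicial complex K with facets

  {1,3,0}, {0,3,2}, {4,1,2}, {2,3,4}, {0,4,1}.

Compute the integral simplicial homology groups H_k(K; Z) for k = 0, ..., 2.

H_0 = Z,  H_1 = Z,  H_2 = 0.

Order the vertices as 0 < 1 < 2 < 3 < 4. Listing each simplex with vertices in this order, K has dimension 2 with simplices:

  0-simplices (5): [0], [1], [2], [3], [4]
  1-simplices (10): [0,1], [0,2], [0,3], [0,4], [1,2], [1,3], [1,4], [2,3], [2,4], [3,4]
  2-simplices (5): [0,1,3], [0,1,4], [0,2,3], [1,2,4], [2,3,4]

giving chain groups C_0 ≅ Z^5, C_1 ≅ Z^10, C_2 ≅ Z^5.

Boundary ∂_1: C_1 → C_0 is given by ∂[p,q] = [q] − [p]. For instance
  ∂[0,4] = [4] − [0].
The resulting 5×10 matrix has rank 4, and its Smith normal form has invariant factors (1,1,1,1).

∂_2: C_2 → C_1 sends each 2-simplex [p,q,r] to [q,r] − [p,r] + [p,q]. For instance
  ∂[0,1,4] = [1,4] − [0,4] + [0,1],
  ∂[2,3,4] = [3,4] − [2,4] + [2,3].
The resulting 10×5 matrix has rank 5, and its Smith normal form has invariant factors (1,1,1,1,1).

From H_k ≅ ker(∂_k) / im(∂_{k+1}) we obtain:

  H_0: rank C_0 − rank ∂_1 = 5 − 4 = 1, and the invariant factors of ∂_1 are all 1, so H_0 = Z.
  H_1: rank ker ∂_1 − rank ∂_2 = (10 − 4) − 5 = 1, and the invariant factors of ∂_2 are all 1, so H_1 = Z.
  H_2: rank ker ∂_2 − rank ∂_3 = (5 − 5) − 0 = 0, and there is no ∂_3, so H_2 = 0.

As a check, the Euler characteristic is 5 − 10 + 5 = 0, which agrees with 1 − 1 + 0 = 0.
(K is a triangulation of the Möbius band.)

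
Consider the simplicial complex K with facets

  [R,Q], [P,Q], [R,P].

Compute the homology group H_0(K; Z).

H_0 = Z.

We work with the vertex ordering P < Q < R. The simplices of K, each written with vertices in increasing order, are:

  0-simplices (3): P, Q, R
  1-simplices (3): PQ, PR, QR

so the chain groups are C_0 ≅ Z^3, C_1 ≅ Z^3.

Boundary ∂_1: C_1 → C_0 maps an edge to its endpoints' difference, ∂[p,q] = q − p. For instance
  ∂PR = R − P.
The resulting 3×3 matrix has rank 2, and its Smith normal form has invariant factors (1,1).

From H_k ≅ ker(∂_k) / im(∂_{k+1}) we obtain:

  H_0: rank C_0 − rank ∂_1 = 3 − 2 = 1, and the invariant factors of ∂_1 are all 1, so H_0 = Z.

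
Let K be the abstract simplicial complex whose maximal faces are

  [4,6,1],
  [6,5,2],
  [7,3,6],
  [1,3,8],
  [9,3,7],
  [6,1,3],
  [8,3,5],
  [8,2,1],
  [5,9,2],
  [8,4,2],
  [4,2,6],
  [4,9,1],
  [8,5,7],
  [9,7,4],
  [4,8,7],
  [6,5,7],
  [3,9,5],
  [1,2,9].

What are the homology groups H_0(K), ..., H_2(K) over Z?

Take the total order 1 < 2 < 3 < 4 < 5 < 6 < 7 < 8 < 9 on the vertex set. Then K (dimension 2) consists of the simplices:

  0-simplices (9): [1], [2], [3], [4], [5], [6], [7], [8], [9]
  1-simplices (27): (27 of them)
  2-simplices (18): [1,2,8], [1,2,9], [1,3,6], [1,3,8], [1,4,6], [1,4,9], [2,4,6], [2,4,8], [2,5,6], [2,5,9], [3,5,8], [3,5,9], [3,6,7], [3,7,9], [4,7,8], [4,7,9], [5,6,7], [5,7,8]

giving chain groups C_0 ≅ Z^9, C_1 ≅ Z^27, C_2 ≅ Z^18.

Boundary ∂_1: C_1 → C_0 maps an edge to its endpoints' difference, ∂[p,q] = q − p. For instance
  ∂[4,9] = [9] − [4].
The 9×27 boundary matrix has rank 8 and Smith normal form diag(1,1,1,1,1,1,1,1).

The boundary map ∂_2: C_2 → C_1 maps a triangle to the signed sum of its edges. For instance
  ∂[3,6,7] = [6,7] − [3,7] + [3,6],
  ∂[2,4,8] = [4,8] − [2,8] + [2,4].
The resulting 27×18 matrix has rank 18, and its Smith normal form has invariant factors (1,1,1,1,1,1,1,1,1,1,1,1,1,1,1,1,1,2).

From H_k ≅ ker(∂_k) / im(∂_{k+1}) we obtain:

  H_0: rank C_0 − rank ∂_1 = 9 − 8 = 1, and the invariant factors of ∂_1 are all 1, so H_0 = Z.
  H_1: rank ker ∂_1 − rank ∂_2 = (27 − 8) − 18 = 1, and ∂_2 has invariant factor 2 > 1, so H_1 = Z ⊕ Z/2.
  H_2: rank ker ∂_2 − rank ∂_3 = (18 − 18) − 0 = 0, and there is no ∂_3, so H_2 = 0.

H_0 = Z,  H_1 = Z ⊕ Z/2,  H_2 = 0.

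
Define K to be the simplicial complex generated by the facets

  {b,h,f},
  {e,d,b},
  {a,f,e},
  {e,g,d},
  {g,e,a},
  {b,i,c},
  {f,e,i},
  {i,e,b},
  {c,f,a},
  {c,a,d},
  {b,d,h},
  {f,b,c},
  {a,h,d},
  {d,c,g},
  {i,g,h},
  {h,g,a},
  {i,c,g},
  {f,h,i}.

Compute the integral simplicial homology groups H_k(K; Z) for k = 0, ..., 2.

We work with the vertex ordering a < b < c < d < e < f < g < h < i. The simplices of K, each written with vertices in increasing order, are:

  0-simplices (9): a, b, c, d, e, f, g, h, i
  1-simplices (27): ac, ad, ae, af, ag, ah, bc, bd, be, bf, bh, bi, cd, cf, cg, ci, de, dg, dh, ef, eg, ei, fh, fi, gh, gi, hi
  2-simplices (18): acd, acf, adh, aef, aeg, agh, bcf, bci, bde, bdh, bei, bfh, cdg, cgi, deg, efi, fhi, ghi

so the chain groups are C_0 ≅ Z^9, C_1 ≅ Z^27, C_2 ≅ Z^18.

Boundary ∂_1: C_1 → C_0 sends each edge [p,q] (with p < q) to q − p. For instance
  ∂bf = f − b.
The resulting 9×27 matrix has rank 8, and its Smith normal form has invariant factors (1,1,1,1,1,1,1,1).

Boundary ∂_2: C_2 → C_1 sends each 2-simplex [p,q,r] to [q,r] − [p,r] + [p,q]. For instance
  ∂agh = gh − ah + ag,
  ∂acd = cd − ad + ac.
The 27×18 boundary matrix has rank 18 and Smith normal form diag(1,1,1,1,1,1,1,1,1,1,1,1,1,1,1,1,1,2).

Reading off H_k = ker ∂_k / im ∂_{k+1}:

  H_0: rank C_0 − rank ∂_1 = 9 − 8 = 1, and the invariant factors of ∂_1 are all 1, so H_0 ≅ Z.
  H_1: rank ker ∂_1 − rank ∂_2 = (27 − 8) − 18 = 1, and ∂_2 has invariant factor 2 > 1, so H_1 ≅ Z ⊕ Z_2.
  H_2: rank ker ∂_2 − rank ∂_3 = (18 − 18) − 0 = 0, and there is no ∂_3, so H_2 ≅ 0.

(K is a triangulation of the Klein bottle.)

H_0 ≅ Z,  H_1 ≅ Z ⊕ Z_2,  H_2 = 0.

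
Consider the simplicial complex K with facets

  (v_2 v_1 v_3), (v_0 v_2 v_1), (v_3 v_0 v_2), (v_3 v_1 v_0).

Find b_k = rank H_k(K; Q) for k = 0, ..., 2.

Take the total order v_0 < v_1 < v_2 < v_3 on the vertex set. Then K (dimension 2) consists of the simplices:

  0-simplices (4): [v_0], [v_1], [v_2], [v_3]
  1-simplices (6): [v_0,v_1], [v_0,v_2], [v_0,v_3], [v_1,v_2], [v_1,v_3], [v_2,v_3]
  2-simplices (4): [v_0,v_1,v_2], [v_0,v_1,v_3], [v_0,v_2,v_3], [v_1,v_2,v_3]

so the chain groups are C_0 ≅ Z^4, C_1 ≅ Z^6, C_2 ≅ Z^4.

∂_1: C_1 → C_0 sends each edge [p,q] (with p < q) to q − p.
The resulting 4×6 matrix has rank 3, and its Smith normal form has invariant factors (1,1,1).

Boundary ∂_2: C_2 → C_1 maps a triangle to the signed sum of its edges. For instance
  ∂[v_1,v_2,v_3] = [v_2,v_3] − [v_1,v_3] + [v_1,v_2],
  ∂[v_0,v_1,v_2] = [v_1,v_2] − [v_0,v_2] + [v_0,v_1].
As a 6×4 matrix over Z this has rank 3, with invariant factors (1,1,1).

Computing H_k = (kernel of ∂_k) / (image of ∂_{k+1}):

  H_0: rank C_0 − rank ∂_1 = 4 − 3 = 1, and the invariant factors of ∂_1 are all 1, so H_0 = Z.
  H_1: rank ker ∂_1 − rank ∂_2 = (6 − 3) − 3 = 0, and the invariant factors of ∂_2 are all 1, so H_1 = 0.
  H_2: rank ker ∂_2 − rank ∂_3 = (4 − 3) − 0 = 1, and there is no ∂_3, so H_2 = Z.

As a check, the Euler characteristic is 4 − 6 + 4 = 2, which agrees with 1 − 0 + 1 = 2.
(K is a triangulation of the 2-sphere S^2.)

Hence the Betti numbers are b_0 = 1, b_1 = 0, b_2 = 1.

b_0 = 1, b_1 = 0, b_2 = 1.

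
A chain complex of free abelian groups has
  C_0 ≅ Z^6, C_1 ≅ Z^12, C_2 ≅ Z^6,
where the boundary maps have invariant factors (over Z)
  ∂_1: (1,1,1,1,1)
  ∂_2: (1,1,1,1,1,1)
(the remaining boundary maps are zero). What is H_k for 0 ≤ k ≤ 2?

H_0 ≅ Z,  H_1 ≅ Z,  H_2 = 0.

H_0: b_0 = 6 − 0 − 5 = 1; torsion from ∂_1 factors > 1: none. So H_0 ≅ Z.
H_1: b_1 = 12 − 5 − 6 = 1; torsion from ∂_2 factors > 1: none. So H_1 ≅ Z.
H_2: b_2 = 6 − 6 − 0 = 0; torsion from ∂_3 factors > 1: none. So H_2 ≅ 0.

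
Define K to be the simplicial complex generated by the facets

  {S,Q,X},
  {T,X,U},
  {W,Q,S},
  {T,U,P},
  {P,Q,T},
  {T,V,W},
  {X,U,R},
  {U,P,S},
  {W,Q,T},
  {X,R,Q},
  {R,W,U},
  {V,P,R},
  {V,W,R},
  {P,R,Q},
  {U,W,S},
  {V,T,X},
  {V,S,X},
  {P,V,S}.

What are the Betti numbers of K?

We work with the vertex ordering P < Q < R < S < T < U < V < W < X. The simplices of K, each written with vertices in increasing order, are:

  0-simplices (9): P, Q, R, S, T, U, V, W, X
  1-simplices (27): PQ, PR, PS, PT, PU, PV, QR, QS, QT, QW, QX, RU, RV, RW, RX, SU, SV, SW, SX, TU, TV, TW, TX, UW, UX, VW, VX
  2-simplices (18): PQR, PQT, PRV, PSU, PSV, PTU, QRX, QSW, QSX, QTW, RUW, RUX, RVW, SUW, SVX, TUX, TVW, TVX

Hence C_0 ≅ Z^9, C_1 ≅ Z^27, C_2 ≅ Z^18.

The boundary map ∂_1: C_1 → C_0 is given by ∂[p,q] = [q] − [p].
The resulting 9×27 matrix has rank 8, and its Smith normal form has invariant factors (1,1,1,1,1,1,1,1).

∂_2: C_2 → C_1 sends each 2-simplex [p,q,r] to [q,r] − [p,r] + [p,q]. For instance
  ∂PQR = QR − PR + PQ,
  ∂PTU = TU − PU + PT.
This gives a 27×18 integer matrix of rank 17; reducing to Smith normal form yields diagonal entries (1,1,1,1,1,1,1,1,1,1,1,1,1,1,1,1,1).

Computing H_k = (kernel of ∂_k) / (image of ∂_{k+1}):

  H_0: rank C_0 − rank ∂_1 = 9 − 8 = 1, and the invariant factors of ∂_1 are all 1, so H_0 = Z.
  H_1: rank ker ∂_1 − rank ∂_2 = (27 − 8) − 17 = 2, and the invariant factors of ∂_2 are all 1, so H_1 = Z^2.
  H_2: rank ker ∂_2 − rank ∂_3 = (18 − 17) − 0 = 1, and there is no ∂_3, so H_2 = Z.

As a check, the Euler characteristic is 9 − 27 + 18 = 0, which agrees with 1 − 2 + 1 = 0.

Hence the Betti numbers are b_0 = 1, b_1 = 2, b_2 = 1.

b_0 = 1, b_1 = 2, b_2 = 1.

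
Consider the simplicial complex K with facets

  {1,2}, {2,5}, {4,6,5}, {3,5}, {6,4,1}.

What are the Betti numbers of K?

K has 6 vertices, 8 edges, 2 triangles.
rank ∂_0 = 0, rank ∂_1 = 5 ⇒ b_0 = 6 − 0 − 5 = 1; all invariant factors of ∂_1 are 1 so no torsion. So H_0 ≅ Z.
rank ∂_1 = 5, rank ∂_2 = 2 ⇒ b_1 = 8 − 5 − 2 = 1; all invariant factors of ∂_2 are 1 so no torsion. So H_1 ≅ Z.
rank ∂_2 = 2, rank ∂_3 = 0 ⇒ b_2 = 2 − 2 − 0 = 0. So H_2 ≅ 0.

b_0 = 1, b_1 = 1, b_2 = 0.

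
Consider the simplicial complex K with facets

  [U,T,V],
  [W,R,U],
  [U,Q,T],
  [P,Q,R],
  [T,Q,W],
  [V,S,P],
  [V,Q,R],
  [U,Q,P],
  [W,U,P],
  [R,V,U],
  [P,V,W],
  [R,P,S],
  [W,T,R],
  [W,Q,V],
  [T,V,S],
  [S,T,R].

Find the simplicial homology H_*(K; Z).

We work with the vertex ordering P < Q < R < S < T < U < V < W. The simplices of K, each written with vertices in increasing order, are:

  0-simplices (8): P, Q, R, S, T, U, V, W
  1-simplices (24): PQ, PR, PS, PU, PV, PW, QR, QT, QU, QV, QW, RS, RT, RU, RV, RW, ST, SV, TU, TV, TW, UV, UW, VW
  2-simplices (16): PQR, PQU, PRS, PSV, PUW, PVW, QRV, QTU, QTW, QVW, RST, RTW, RUV, RUW, STV, TUV

giving chain groups C_0 ≅ Z^8, C_1 ≅ Z^24, C_2 ≅ Z^16.

∂_1: C_1 → C_0 sends each edge [p,q] (with p < q) to q − p.
The resulting 8×24 matrix has rank 7, and its Smith normal form has invariant factors (1,1,1,1,1,1,1).

Boundary ∂_2: C_2 → C_1 maps a triangle to the signed sum of its edges. For instance
  ∂PVW = VW − PW + PV,
  ∂PQU = QU − PU + PQ.
The 24×16 boundary matrix has rank 15 and Smith normal form diag(1,1,1,1,1,1,1,1,1,1,1,1,1,1,1).

Reading off H_k = ker ∂_k / im ∂_{k+1}:

  H_0: rank C_0 − rank ∂_1 = 8 − 7 = 1, and the invariant factors of ∂_1 are all 1, so H_0 ≅ Z.
  H_1: rank ker ∂_1 − rank ∂_2 = (24 − 7) − 15 = 2, and the invariant factors of ∂_2 are all 1, so H_1 ≅ Z^2.
  H_2: rank ker ∂_2 − rank ∂_3 = (16 − 15) − 0 = 1, and there is no ∂_3, so H_2 ≅ Z.

(K is a triangulation of the torus T^2.)

H_0 ≅ Z,  H_1 ≅ Z^2,  H_2 ≅ Z.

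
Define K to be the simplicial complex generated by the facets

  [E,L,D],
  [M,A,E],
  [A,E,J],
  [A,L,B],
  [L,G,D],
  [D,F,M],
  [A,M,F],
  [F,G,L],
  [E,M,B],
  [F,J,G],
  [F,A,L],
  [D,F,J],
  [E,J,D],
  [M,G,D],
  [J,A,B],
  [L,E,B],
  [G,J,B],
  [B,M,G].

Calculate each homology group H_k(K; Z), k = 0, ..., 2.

K has 9 vertices, 27 edges, 18 triangles.
rank ∂_0 = 0, rank ∂_1 = 8 ⇒ b_0 = 9 − 0 − 8 = 1; all invariant factors of ∂_1 are 1 so no torsion. So H_0 = Z.
rank ∂_1 = 8, rank ∂_2 = 18 ⇒ b_1 = 27 − 8 − 18 = 1; ∂_2 has invariant factor(s) [2] giving torsion. So H_1 = Z ⊕ Z/2Z.
rank ∂_2 = 18, rank ∂_3 = 0 ⇒ b_2 = 18 − 18 − 0 = 0. So H_2 = 0.

H_0 ≅ Z,  H_1 ≅ Z ⊕ Z/2Z,  H_2 = 0.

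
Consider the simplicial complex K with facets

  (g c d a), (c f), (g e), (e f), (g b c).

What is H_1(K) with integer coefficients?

Fix the vertex order a < b < c < d < e < f < g and write every simplex with vertices in increasing order. Then dim K = 3 and the simplices of K are:

  0-simplices (7): a, b, c, d, e, f, g
  1-simplices (11): ac, ad, ag, bc, bg, cd, cf, cg, dg, ef, eg
  2-simplices (5): acd, acg, adg, bcg, cdg
  3-simplices (1): acdg

Hence C_0 ≅ Z^7, C_1 ≅ Z^11, C_2 ≅ Z^5, C_3 ≅ Z^1.

Boundary ∂_1: C_1 → C_0 is given by ∂[p,q] = [q] − [p].
This gives a 7×11 integer matrix of rank 6; reducing to Smith normal form yields diagonal entries (1,1,1,1,1,1).

∂_2: C_2 → C_1 maps a triangle to the signed sum of its edges. For instance
  ∂acg = cg − ag + ac,
  ∂cdg = dg − cg + cd.
The 11×5 boundary matrix has rank 4 and Smith normal form diag(1,1,1,1).

Boundary ∂_3: C_3 → C_2 sends each 3-simplex σ to the alternating sum Σ_i (−1)^i (σ with its i-th vertex removed). For instance
  ∂acdg = cdg − adg + acg − acd.
The 5×1 boundary matrix has rank 1 and Smith normal form diag(1).

Computing H_k = (kernel of ∂_k) / (image of ∂_{k+1}):

  H_1: rank ker ∂_1 − rank ∂_2 = (11 − 6) − 4 = 1, and the invariant factors of ∂_2 are all 1, so H_1 = Z.

H_1 = Z.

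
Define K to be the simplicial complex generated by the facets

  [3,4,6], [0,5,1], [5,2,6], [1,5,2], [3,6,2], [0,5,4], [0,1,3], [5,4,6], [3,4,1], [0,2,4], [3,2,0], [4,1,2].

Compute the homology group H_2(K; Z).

H_2 ≅ 0.

Take the total order 0 < 1 < 2 < 3 < 4 < 5 < 6 on the vertex set. Then K (dimension 2) consists of the simplices:

  0-simplices (7): [0], [1], [2], [3], [4], [5], [6]
  1-simplices (18): [0,1], [0,2], [0,3], [0,4], [0,5], [1,2], [1,3], [1,4], [1,5], [2,3], [2,4], [2,5], [2,6], [3,4], [3,6], [4,5], [4,6], [5,6]
  2-simplices (12): [0,1,3], [0,1,5], [0,2,3], [0,2,4], [0,4,5], [1,2,4], [1,2,5], [1,3,4], [2,3,6], [2,5,6], [3,4,6], [4,5,6]

Hence C_0 ≅ Z^7, C_1 ≅ Z^18, C_2 ≅ Z^12.

The boundary map ∂_1: C_1 → C_0 maps an edge to its endpoints' difference, ∂[p,q] = q − p. For instance
  ∂[2,5] = [5] − [2].
The resulting 7×18 matrix has rank 6, and its Smith normal form has invariant factors (1,1,1,1,1,1).

∂_2: C_2 → C_1 acts by ∂[p,q,r] = [q,r] − [p,r] + [p,q]. For instance
  ∂[2,5,6] = [5,6] − [2,6] + [2,5],
  ∂[0,1,5] = [1,5] − [0,5] + [0,1].
As a 18×12 matrix over Z this has rank 12, with invariant factors (1,1,1,1,1,1,1,1,1,1,1,2).

Now H_k = ker ∂_k / im ∂_{k+1}, so:

  H_2: rank ker ∂_2 − rank ∂_3 = (12 − 12) − 0 = 0, and there is no ∂_3, so H_2 ≅ 0.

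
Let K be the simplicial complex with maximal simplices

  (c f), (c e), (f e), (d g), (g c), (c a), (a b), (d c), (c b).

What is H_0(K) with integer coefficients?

H_0 ≅ Z.

We work with the vertex ordering a < b < c < d < e < f < g. The simplices of K, each written with vertices in increasing order, are:

  0-simplices (7): a, b, c, d, e, f, g
  1-simplices (9): ab, ac, bc, cd, ce, cf, cg, dg, ef

giving chain groups C_0 ≅ Z^7, C_1 ≅ Z^9.

The boundary map ∂_1: C_1 → C_0 sends each edge [p,q] (with p < q) to q − p.
The resulting 7×9 matrix has rank 6, and its Smith normal form has invariant factors (1,1,1,1,1,1).

Computing H_k = (kernel of ∂_k) / (image of ∂_{k+1}):

  H_0: rank C_0 − rank ∂_1 = 7 − 6 = 1, and the invariant factors of ∂_1 are all 1, so H_0 = Z.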